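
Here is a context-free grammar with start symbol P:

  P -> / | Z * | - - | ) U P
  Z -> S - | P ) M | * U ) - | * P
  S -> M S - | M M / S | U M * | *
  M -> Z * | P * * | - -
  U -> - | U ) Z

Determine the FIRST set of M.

{ ), *, -, / }

From M -> Z *: add FIRST(Z) = { ), *, -, / }.
From M -> P * *: add FIRST(P) = { ), *, -, / }.
M -> - - contributes {-}.
Union: FIRST(M) = { ), *, -, / }.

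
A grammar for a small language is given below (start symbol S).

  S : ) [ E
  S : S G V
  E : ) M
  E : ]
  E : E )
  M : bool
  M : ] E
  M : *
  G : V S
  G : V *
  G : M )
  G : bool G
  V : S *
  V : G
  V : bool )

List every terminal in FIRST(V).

From V : S *: add FIRST(S) = { ) }.
From V : G: add FIRST(G) = { ), *, ], bool }.
V : bool ) contributes {bool}.
Union: FIRST(V) = { ), *, ], bool }.

{ ), *, ], bool }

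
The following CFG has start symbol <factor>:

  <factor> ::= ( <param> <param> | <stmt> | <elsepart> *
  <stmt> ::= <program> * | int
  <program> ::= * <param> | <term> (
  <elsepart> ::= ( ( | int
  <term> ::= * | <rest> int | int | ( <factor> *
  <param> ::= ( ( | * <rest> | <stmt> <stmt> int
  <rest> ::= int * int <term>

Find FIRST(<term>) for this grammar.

{ (, *, int }

<term> ::= * contributes {*}.
From <term> ::= <rest> int: add FIRST(<rest>) = { int }.
<term> ::= int contributes {int}.
<term> ::= ( <factor> * contributes {(}.
Union: FIRST(<term>) = { (, *, int }.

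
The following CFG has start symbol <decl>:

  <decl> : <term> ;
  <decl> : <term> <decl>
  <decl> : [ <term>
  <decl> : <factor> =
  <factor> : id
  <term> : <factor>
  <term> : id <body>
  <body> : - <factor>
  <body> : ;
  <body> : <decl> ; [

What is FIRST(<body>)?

{ -, ;, [, id }

<body> : - <factor> contributes {-}.
<body> : ; contributes {;}.
From <body> : <decl> ; [: add FIRST(<decl>) = { [, id }.
Union: FIRST(<body>) = { -, ;, [, id }.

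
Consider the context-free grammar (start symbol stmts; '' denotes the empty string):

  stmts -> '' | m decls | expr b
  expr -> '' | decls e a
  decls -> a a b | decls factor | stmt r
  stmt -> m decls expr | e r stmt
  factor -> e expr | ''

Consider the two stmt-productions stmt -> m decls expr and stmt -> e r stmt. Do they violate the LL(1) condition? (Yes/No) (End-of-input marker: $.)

FIRST(m decls expr) = { m } and FIRST(e r stmt) = { e }.
The FIRST sets are disjoint and neither alternative is nullable — no conflict.

No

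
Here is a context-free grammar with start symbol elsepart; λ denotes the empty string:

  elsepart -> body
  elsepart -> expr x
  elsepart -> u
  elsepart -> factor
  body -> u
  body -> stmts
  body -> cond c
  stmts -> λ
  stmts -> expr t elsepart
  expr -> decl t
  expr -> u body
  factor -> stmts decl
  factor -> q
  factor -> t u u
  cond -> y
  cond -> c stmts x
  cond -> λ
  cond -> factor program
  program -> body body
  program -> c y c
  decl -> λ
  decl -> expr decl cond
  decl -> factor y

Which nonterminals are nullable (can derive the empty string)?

Directly nullable (have an λ-production): stmts, cond, decl.
program -> body body with every symbol nullable, so program is nullable.
body -> stmts with every symbol nullable, so body is nullable.
factor -> stmts decl with every symbol nullable, so factor is nullable.
elsepart -> body with every symbol nullable, so elsepart is nullable.
No other nonterminal has a production whose RHS symbols are all nullable.

{ body, cond, decl, elsepart, factor, program, stmts }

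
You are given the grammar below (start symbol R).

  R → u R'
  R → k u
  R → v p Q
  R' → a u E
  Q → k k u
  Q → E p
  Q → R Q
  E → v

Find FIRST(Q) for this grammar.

{ k, u, v }

Q → k k u contributes {k}.
From Q → E p: add FIRST(E) = { v }.
From Q → R Q: add FIRST(R) = { k, u, v }.
Union: FIRST(Q) = { k, u, v }.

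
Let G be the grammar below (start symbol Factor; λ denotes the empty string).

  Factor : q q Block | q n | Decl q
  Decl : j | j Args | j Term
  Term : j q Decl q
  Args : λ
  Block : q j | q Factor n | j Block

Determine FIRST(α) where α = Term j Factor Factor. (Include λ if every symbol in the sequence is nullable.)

{ j }

Add FIRST(Term) = { j }; Term is not nullable, stop.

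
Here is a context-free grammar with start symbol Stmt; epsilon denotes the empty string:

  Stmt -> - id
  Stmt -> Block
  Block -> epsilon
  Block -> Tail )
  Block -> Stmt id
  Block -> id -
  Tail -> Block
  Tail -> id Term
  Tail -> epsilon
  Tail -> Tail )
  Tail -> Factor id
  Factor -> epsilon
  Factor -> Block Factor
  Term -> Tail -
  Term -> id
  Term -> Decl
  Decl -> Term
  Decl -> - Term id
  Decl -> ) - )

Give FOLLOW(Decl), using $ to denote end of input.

In Term -> Decl: Decl is at the end, add FOLLOW(Term) = { ), -, id }.
Union: FOLLOW(Decl) = { ), -, id }.

{ ), -, id }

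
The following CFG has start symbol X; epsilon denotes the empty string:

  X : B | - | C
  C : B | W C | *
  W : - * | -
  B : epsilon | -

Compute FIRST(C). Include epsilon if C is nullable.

From C : B: add FIRST(B) = { -, epsilon } (including epsilon since B is nullable).
From C : W C: add FIRST(W) = { - }.
C : * contributes {*}.
Union: FIRST(C) = { *, -, epsilon }.

{ *, -, epsilon }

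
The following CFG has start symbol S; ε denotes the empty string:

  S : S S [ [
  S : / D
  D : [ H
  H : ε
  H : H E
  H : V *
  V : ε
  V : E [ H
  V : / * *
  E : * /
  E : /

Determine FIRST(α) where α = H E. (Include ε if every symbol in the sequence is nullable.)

Add FIRST(H)\{ε} = { *, / }; H is nullable, continue.
Add FIRST(E) = { *, / }; E is not nullable, stop.

{ *, / }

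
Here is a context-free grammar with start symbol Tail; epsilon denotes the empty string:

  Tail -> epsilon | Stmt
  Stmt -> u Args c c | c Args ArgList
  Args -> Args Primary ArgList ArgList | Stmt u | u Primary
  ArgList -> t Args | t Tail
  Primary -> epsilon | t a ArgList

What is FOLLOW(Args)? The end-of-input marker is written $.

In Stmt -> u Args c c: add FIRST(c c) = { c }.
In Stmt -> c Args ArgList: add FIRST(ArgList) = { t }.
In Args -> Args Primary ArgList ArgList: add FIRST(Primary ArgList ArgList) = { t }.
In ArgList -> t Args: Args is at the end, add FOLLOW(ArgList) = { $, c, t, u }.
Union: FOLLOW(Args) = { $, c, t, u }.

{ $, c, t, u }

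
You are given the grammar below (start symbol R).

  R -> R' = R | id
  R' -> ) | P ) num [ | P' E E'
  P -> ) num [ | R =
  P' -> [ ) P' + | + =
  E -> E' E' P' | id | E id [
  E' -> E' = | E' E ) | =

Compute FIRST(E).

{ =, id }

From E -> E' E' P': add FIRST(E') = { = }.
E -> id contributes {id}.
From E -> E id [: add FIRST(E) = { =, id }.
Union: FIRST(E) = { =, id }.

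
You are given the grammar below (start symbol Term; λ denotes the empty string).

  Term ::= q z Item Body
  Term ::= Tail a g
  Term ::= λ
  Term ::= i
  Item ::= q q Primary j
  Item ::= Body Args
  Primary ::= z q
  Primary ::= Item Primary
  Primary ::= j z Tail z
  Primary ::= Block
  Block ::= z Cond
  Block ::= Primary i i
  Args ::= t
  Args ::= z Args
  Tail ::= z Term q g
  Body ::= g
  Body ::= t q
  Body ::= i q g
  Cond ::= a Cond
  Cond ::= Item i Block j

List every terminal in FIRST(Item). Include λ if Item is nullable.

{ g, i, q, t }

Item ::= q q Primary j contributes {q}.
From Item ::= Body Args: add FIRST(Body) = { g, i, t }.
Union: FIRST(Item) = { g, i, q, t }.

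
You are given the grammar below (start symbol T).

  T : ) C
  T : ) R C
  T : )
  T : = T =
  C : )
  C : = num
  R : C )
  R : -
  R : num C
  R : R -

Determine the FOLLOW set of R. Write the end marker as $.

{ ), -, = }

In T : ) R C: add FIRST(C) = { ), = }.
In R : R -: add FIRST(-) = { - }.
Union: FOLLOW(R) = { ), -, = }.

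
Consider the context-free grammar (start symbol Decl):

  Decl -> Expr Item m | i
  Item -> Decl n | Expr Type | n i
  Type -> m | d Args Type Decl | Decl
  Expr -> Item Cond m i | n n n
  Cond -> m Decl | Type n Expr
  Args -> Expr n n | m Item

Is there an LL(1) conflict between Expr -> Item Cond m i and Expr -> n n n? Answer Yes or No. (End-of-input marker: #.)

FIRST(Item Cond m i) = { i, n } and FIRST(n n n) = { n }.
Both contain n, so the two alternatives are not disjoint — LL(1) conflict.

Yes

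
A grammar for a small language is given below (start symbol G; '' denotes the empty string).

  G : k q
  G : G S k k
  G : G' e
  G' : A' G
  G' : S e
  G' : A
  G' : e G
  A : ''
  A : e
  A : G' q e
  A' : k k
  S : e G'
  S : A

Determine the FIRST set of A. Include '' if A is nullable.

A : '' contributes ''.
A : e contributes {e}.
From A : G' q e: G' nullable, take FIRST(G') ∪ {q} = { e, k, q }.
Union: FIRST(A) = { e, k, q, '' }.

{ e, k, q, '' }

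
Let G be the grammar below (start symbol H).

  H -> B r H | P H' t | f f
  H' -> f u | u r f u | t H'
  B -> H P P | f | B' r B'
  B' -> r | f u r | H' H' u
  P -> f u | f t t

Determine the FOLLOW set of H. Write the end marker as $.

H is the start symbol, so $ ∈ FOLLOW(H).
In H -> B r H: H is at the end, add FOLLOW(H) = { $, f }.
In B -> H P P: add FIRST(P P) = { f }.
Union: FOLLOW(H) = { $, f }.

{ $, f }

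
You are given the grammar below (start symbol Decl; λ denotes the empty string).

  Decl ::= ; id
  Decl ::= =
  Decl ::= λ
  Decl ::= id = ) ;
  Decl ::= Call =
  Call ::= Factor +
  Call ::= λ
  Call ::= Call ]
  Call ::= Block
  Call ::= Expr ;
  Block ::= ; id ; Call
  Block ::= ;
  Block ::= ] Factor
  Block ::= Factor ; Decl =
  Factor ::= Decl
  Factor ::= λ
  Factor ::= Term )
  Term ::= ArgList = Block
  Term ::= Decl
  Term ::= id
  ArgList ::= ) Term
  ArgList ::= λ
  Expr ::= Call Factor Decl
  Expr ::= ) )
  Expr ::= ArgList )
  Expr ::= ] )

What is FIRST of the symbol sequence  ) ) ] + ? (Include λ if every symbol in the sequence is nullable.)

) is a terminal; add {)} and stop.

{ ) }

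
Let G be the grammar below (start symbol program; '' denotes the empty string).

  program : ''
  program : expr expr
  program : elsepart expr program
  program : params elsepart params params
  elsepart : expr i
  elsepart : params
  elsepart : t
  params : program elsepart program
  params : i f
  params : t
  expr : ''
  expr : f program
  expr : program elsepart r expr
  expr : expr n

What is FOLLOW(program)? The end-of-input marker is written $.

{ $, f, i, n, r, t }

program is the start symbol, so $ ∈ FOLLOW(program).
In program : elsepart expr program: program is at the end, add FOLLOW(program) = { $, f, i, n, r, t }.
In params : program elsepart program: add FIRST(elsepart program) = { f, i, n, t }.
In params : program elsepart program: program is at the end, add FOLLOW(params) = { $, f, i, n, r, t }.
In expr : f program: program is at the end, add FOLLOW(expr) = { $, f, i, n, r, t }.
In expr : program elsepart r expr: add FIRST(elsepart r expr) = { f, i, n, t }.
Union: FOLLOW(program) = { $, f, i, n, r, t }.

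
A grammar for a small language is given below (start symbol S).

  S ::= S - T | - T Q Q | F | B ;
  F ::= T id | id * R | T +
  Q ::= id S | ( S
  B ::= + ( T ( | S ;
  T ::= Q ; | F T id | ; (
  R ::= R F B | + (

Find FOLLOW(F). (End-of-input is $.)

In S ::= F: F is at the end, add FOLLOW(S) = { $, (, -, ;, id }.
In T ::= F T id: add FIRST(T id) = { (, ;, id }.
In R ::= R F B: add FIRST(B) = { (, +, -, ;, id }.
Union: FOLLOW(F) = { $, (, +, -, ;, id }.

{ $, (, +, -, ;, id }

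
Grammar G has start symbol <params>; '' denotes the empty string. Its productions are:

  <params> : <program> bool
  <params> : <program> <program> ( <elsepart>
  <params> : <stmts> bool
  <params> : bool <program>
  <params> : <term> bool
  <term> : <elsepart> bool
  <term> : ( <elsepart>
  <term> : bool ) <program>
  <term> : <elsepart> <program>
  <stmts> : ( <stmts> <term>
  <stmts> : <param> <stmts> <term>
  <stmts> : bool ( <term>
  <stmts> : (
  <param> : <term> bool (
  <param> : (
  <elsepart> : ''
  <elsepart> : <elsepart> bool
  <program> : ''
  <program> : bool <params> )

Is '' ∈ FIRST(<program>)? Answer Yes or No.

<program> has an ''-production, so <program> ⇒ ''.

Yes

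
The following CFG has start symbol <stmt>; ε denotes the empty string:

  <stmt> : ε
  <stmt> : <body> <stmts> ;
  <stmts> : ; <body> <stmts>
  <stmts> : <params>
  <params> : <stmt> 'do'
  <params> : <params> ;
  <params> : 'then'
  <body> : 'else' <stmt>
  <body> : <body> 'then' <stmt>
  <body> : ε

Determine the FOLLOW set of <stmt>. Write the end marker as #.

<stmt> is the start symbol, so # ∈ FOLLOW(<stmt>).
In <params> : <stmt> 'do': add FIRST('do') = { 'do' }.
In <body> : 'else' <stmt>: <stmt> is at the end, add FOLLOW(<body>) = { 'do', 'else', 'then', ; }.
In <body> : <body> 'then' <stmt>: <stmt> is at the end, add FOLLOW(<body>) = { 'do', 'else', 'then', ; }.
Union: FOLLOW(<stmt>) = { #, 'do', 'else', 'then', ; }.

{ #, 'do', 'else', 'then', ; }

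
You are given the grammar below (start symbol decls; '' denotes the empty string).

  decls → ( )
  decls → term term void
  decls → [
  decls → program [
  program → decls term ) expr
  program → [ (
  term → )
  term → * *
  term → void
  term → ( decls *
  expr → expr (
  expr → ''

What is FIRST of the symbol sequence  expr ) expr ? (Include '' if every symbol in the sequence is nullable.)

{ (, ) }

Add FIRST(expr)\{''} = { ( }; expr is nullable, continue.
) is a terminal; add {)} and stop.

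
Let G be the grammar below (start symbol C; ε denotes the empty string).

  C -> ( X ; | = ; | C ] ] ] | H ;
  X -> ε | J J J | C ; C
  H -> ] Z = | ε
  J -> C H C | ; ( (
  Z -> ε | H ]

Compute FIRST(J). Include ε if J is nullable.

From J -> C H C: add FIRST(C) = { (, ;, =, ] }.
J -> ; ( ( contributes {;}.
Union: FIRST(J) = { (, ;, =, ] }.

{ (, ;, =, ] }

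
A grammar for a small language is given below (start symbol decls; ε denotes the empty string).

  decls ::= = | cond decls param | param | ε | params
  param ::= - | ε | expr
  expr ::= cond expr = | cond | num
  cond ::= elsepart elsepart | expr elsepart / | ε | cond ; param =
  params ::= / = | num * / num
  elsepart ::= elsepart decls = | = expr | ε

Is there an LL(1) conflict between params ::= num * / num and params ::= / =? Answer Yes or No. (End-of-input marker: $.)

No

FIRST(num * / num) = { num } and FIRST(/ =) = { / }.
The FIRST sets are disjoint and neither alternative is nullable — no conflict.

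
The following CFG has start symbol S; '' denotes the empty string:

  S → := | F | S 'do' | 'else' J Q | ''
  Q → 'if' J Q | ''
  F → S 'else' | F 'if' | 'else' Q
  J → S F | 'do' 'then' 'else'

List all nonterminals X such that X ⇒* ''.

Directly nullable (have an ''-production): S, Q.
No other nonterminal has a production whose RHS symbols are all nullable.

{ Q, S }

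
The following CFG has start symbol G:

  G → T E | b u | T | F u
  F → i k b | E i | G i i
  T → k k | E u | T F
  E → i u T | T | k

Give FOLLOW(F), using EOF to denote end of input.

{ EOF, b, i, k, u }

In G → F u: add FIRST(u) = { u }.
In T → T F: F is at the end, add FOLLOW(T) = { EOF, b, i, k, u }.
Union: FOLLOW(F) = { EOF, b, i, k, u }.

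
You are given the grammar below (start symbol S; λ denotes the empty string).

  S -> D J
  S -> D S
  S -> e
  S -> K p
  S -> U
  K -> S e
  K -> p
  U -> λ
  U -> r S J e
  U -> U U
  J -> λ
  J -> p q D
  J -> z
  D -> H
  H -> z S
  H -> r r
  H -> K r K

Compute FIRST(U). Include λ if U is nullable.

{ r, λ }

U -> λ contributes λ.
U -> r S J e contributes {r}.
From U -> U U: U, U nullable, take FIRST(U) ∪ FIRST(U) = { r }; also λ since the whole RHS is nullable.
Union: FIRST(U) = { r, λ }.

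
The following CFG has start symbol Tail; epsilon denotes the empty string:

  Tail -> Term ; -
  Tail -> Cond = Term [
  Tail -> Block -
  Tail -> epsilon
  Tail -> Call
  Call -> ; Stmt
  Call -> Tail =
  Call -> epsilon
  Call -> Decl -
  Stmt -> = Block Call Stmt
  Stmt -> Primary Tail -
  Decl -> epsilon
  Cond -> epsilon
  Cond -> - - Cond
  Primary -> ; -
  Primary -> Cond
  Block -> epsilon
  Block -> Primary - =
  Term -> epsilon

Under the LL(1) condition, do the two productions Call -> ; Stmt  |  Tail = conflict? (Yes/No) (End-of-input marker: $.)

FIRST(; Stmt) = { ; } and FIRST(Tail =) = { -, ;, = }.
Both contain ;, so the two alternatives are not disjoint — LL(1) conflict.

Yes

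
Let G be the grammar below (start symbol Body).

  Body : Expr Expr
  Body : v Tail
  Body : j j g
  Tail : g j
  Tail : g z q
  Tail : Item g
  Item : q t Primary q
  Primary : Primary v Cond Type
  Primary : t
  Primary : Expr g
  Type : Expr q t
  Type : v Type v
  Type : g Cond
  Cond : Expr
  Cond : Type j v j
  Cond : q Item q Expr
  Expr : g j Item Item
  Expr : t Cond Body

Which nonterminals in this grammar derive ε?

{ } (none)

No nonterminal has an empty production or an RHS whose symbols are all nullable.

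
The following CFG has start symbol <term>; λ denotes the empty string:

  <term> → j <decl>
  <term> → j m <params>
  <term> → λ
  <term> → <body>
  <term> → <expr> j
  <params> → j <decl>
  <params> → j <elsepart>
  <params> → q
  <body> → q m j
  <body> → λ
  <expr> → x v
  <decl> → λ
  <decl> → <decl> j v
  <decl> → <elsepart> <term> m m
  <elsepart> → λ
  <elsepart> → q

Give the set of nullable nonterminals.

{ <body>, <decl>, <elsepart>, <term> }

Directly nullable (have an λ-production): <term>, <body>, <decl>, <elsepart>.
No other nonterminal has a production whose RHS symbols are all nullable.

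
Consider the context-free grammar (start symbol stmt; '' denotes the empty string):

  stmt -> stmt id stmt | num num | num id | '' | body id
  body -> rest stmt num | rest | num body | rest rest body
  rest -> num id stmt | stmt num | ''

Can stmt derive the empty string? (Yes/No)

stmt has an ''-production, so stmt ⇒ ''.

Yes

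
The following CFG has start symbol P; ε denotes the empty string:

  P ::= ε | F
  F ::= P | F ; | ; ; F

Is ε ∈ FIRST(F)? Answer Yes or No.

F ::= P and each of P is nullable, so F ⇒* ε.

Yes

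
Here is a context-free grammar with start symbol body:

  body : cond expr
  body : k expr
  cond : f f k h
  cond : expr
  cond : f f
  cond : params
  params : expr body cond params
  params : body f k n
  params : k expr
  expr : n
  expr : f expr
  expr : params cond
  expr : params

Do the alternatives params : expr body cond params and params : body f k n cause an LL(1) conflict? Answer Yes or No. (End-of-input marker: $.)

Yes

FIRST(expr body cond params) = { f, k, n } and FIRST(body f k n) = { f, k, n }.
Both contain f, so the two alternatives are not disjoint — LL(1) conflict.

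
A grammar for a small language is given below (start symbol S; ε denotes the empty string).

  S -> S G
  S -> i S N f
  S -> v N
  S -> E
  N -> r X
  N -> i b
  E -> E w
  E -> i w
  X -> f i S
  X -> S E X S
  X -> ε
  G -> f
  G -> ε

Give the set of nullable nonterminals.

{ G, X }

Directly nullable (have an ε-production): X, G.
No other nonterminal has a production whose RHS symbols are all nullable.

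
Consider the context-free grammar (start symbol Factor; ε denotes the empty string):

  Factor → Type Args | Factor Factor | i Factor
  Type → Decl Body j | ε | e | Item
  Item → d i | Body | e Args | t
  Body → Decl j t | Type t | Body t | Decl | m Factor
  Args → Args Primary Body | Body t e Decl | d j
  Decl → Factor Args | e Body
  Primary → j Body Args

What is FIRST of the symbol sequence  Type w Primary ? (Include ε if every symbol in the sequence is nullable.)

Add FIRST(Type)\{ε} = { d, e, i, m, t }; Type is nullable, continue.
w is a terminal; add {w} and stop.

{ d, e, i, m, t, w }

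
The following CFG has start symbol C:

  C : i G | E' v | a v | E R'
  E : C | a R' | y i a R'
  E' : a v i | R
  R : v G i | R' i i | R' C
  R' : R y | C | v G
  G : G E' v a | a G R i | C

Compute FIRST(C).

{ a, i, v, y }

C : i G contributes {i}.
From C : E' v: add FIRST(E') = { a, i, v, y }.
C : a v contributes {a}.
From C : E R': add FIRST(E) = { a, i, v, y }.
Union: FIRST(C) = { a, i, v, y }.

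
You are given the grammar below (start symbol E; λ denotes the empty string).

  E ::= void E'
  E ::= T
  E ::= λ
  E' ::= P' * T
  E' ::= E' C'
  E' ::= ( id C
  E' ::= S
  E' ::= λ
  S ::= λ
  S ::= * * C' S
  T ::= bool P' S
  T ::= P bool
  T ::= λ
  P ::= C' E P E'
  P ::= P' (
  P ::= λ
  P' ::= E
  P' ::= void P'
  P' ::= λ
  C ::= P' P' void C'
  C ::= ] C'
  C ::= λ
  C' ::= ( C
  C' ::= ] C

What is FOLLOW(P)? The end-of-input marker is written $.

In T ::= P bool: add FIRST(bool) = { bool }.
In P ::= C' E P E': add FIRST(E')\{λ} = { (, *, ], bool, void }.
  Since E' is nullable, also add FOLLOW(P) = { (, *, ], bool, void }.
Union: FOLLOW(P) = { (, *, ], bool, void }.

{ (, *, ], bool, void }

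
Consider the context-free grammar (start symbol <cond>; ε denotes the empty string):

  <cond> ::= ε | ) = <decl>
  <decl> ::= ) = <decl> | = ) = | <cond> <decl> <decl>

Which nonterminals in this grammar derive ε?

Directly nullable (have an ε-production): <cond>.
No other nonterminal has a production whose RHS symbols are all nullable.

{ <cond> }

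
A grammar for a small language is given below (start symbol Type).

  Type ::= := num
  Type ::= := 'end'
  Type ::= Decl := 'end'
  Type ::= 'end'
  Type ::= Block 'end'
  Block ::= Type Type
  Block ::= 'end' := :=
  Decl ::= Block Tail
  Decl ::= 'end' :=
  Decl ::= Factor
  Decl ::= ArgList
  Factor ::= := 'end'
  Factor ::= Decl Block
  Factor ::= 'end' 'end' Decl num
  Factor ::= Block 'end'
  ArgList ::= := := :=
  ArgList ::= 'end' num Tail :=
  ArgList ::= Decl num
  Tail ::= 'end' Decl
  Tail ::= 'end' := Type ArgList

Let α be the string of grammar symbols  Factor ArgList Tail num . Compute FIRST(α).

{ 'end', := }

Add FIRST(Factor) = { 'end', := }; Factor is not nullable, stop.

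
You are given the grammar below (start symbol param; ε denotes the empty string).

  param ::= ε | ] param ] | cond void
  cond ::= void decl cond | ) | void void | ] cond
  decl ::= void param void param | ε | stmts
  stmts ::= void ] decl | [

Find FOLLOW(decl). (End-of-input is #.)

{ ), ], void }

In cond ::= void decl cond: add FIRST(cond) = { ), ], void }.
In stmts ::= void ] decl: decl is at the end, add FOLLOW(stmts) = { ), ], void }.
Union: FOLLOW(decl) = { ), ], void }.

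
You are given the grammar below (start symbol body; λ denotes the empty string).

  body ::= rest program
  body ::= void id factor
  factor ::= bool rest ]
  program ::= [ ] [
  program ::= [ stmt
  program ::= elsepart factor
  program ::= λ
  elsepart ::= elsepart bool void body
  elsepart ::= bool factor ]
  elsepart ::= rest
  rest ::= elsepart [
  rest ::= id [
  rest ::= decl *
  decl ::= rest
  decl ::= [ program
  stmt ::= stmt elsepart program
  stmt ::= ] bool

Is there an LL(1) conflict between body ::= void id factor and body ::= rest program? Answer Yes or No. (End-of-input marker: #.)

FIRST(void id factor) = { void } and FIRST(rest program) = { [, bool, id }.
The FIRST sets are disjoint and neither alternative is nullable — no conflict.

No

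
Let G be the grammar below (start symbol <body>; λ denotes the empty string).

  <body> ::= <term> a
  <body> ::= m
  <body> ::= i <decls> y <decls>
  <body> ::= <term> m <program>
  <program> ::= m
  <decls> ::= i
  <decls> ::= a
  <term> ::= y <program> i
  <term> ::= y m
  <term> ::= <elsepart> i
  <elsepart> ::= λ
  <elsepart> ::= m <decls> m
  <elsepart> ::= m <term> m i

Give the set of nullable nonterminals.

Directly nullable (have an λ-production): <elsepart>.
No other nonterminal has a production whose RHS symbols are all nullable.

{ <elsepart> }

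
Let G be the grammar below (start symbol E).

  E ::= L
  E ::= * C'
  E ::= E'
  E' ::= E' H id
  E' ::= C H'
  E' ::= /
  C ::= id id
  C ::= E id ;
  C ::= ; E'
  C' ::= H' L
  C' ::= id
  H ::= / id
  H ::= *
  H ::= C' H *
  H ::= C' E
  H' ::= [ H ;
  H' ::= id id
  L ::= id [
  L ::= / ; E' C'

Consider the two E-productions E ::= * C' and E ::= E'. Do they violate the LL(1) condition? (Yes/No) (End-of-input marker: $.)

FIRST(* C') = { * } and FIRST(E') = { *, /, ;, id }.
Both contain *, so the two alternatives are not disjoint — LL(1) conflict.

Yes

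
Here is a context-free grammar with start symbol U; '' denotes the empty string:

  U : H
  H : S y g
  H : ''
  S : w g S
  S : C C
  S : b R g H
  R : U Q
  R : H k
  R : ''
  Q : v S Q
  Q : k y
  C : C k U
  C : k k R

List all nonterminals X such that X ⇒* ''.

{ H, R, U }

Directly nullable (have an ''-production): H, R.
U : H with every symbol nullable, so U is nullable.
No other nonterminal has a production whose RHS symbols are all nullable.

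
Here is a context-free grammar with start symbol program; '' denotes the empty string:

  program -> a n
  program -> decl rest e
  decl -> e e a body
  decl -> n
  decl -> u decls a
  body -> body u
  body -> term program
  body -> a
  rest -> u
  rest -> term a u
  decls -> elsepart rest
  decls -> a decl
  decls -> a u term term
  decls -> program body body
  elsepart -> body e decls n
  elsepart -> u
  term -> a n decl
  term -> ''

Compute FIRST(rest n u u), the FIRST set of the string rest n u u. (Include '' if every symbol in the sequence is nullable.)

Add FIRST(rest) = { a, u }; rest is not nullable, stop.

{ a, u }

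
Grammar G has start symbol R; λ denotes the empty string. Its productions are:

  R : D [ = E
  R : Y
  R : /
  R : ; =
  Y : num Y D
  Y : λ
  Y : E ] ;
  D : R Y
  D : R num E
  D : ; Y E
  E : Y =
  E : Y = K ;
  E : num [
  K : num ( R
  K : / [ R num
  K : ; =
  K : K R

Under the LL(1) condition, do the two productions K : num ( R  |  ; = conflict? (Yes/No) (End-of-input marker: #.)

No

FIRST(num ( R) = { num } and FIRST(; =) = { ; }.
The FIRST sets are disjoint and neither alternative is nullable — no conflict.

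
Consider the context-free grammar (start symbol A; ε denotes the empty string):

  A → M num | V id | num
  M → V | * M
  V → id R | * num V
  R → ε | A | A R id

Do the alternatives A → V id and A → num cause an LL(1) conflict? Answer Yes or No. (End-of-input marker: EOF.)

No

FIRST(V id) = { *, id } and FIRST(num) = { num }.
The FIRST sets are disjoint and neither alternative is nullable — no conflict.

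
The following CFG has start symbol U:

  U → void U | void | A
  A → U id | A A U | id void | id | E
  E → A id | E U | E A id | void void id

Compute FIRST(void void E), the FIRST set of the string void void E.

{ void }

void is a terminal; add {void} and stop.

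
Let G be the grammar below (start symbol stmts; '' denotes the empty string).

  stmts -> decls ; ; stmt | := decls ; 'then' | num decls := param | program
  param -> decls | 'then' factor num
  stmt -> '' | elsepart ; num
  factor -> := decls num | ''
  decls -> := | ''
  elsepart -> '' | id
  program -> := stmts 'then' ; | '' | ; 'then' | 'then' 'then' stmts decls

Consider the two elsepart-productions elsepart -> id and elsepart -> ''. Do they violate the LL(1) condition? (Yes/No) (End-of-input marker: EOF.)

FIRST(id) = { id } and FIRST('') = { '' }.
The second is nullable but FOLLOW(elsepart) = { ; } is disjoint from FIRST of the first.

No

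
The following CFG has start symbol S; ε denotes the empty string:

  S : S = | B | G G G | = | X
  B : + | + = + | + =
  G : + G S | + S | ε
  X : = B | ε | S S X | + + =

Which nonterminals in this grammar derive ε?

Directly nullable (have an ε-production): G, X.
S : G G G with every symbol nullable, so S is nullable.
No other nonterminal has a production whose RHS symbols are all nullable.

{ G, S, X }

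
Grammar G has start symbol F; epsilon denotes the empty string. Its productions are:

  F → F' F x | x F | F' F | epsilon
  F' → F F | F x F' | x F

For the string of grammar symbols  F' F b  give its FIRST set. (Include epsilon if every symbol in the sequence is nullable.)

Add FIRST(F')\{epsilon} = { x }; F' is nullable, continue.
Add FIRST(F)\{epsilon} = { x }; F is nullable, continue.
b is a terminal; add {b} and stop.

{ b, x }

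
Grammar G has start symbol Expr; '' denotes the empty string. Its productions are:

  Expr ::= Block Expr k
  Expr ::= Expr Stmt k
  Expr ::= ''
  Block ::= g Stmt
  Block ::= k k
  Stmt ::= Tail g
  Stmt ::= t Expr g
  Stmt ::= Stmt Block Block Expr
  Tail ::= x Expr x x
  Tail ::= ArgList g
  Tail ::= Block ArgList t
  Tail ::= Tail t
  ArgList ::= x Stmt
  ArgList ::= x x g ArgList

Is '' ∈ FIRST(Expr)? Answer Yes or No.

Yes

Expr has an ''-production, so Expr ⇒ ''.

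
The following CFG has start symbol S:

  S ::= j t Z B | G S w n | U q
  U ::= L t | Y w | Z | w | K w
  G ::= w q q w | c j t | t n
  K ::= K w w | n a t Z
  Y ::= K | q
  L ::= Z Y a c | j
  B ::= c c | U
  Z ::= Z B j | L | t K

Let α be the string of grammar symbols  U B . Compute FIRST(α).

{ j, n, q, t, w }

Add FIRST(U) = { j, n, q, t, w }; U is not nullable, stop.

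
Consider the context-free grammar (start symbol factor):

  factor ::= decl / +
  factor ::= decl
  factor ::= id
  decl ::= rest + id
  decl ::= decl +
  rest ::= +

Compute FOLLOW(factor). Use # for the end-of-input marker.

{ # }

factor is the start symbol, so # ∈ FOLLOW(factor).
Union: FOLLOW(factor) = { # }.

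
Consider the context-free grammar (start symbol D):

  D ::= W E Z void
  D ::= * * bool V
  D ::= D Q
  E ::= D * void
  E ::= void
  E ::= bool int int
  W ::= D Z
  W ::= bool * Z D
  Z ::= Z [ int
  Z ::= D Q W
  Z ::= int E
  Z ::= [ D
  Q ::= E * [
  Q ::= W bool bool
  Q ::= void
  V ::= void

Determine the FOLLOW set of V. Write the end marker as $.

In D ::= * * bool V: V is at the end, add FOLLOW(D) = { $, *, [, bool, int, void }.
Union: FOLLOW(V) = { $, *, [, bool, int, void }.

{ $, *, [, bool, int, void }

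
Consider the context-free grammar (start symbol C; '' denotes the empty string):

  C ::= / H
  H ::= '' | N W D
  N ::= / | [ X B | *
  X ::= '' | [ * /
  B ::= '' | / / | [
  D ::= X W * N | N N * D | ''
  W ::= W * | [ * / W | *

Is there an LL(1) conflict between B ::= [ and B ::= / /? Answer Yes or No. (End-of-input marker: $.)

FIRST([) = { [ } and FIRST(/ /) = { / }.
The FIRST sets are disjoint and neither alternative is nullable — no conflict.

No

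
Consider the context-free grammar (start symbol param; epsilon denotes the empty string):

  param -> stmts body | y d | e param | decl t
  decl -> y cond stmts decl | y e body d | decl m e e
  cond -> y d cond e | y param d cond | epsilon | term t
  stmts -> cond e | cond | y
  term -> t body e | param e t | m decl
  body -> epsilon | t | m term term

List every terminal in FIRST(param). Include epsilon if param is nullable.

{ e, m, t, y, epsilon }

From param -> stmts body: stmts, body nullable, take FIRST(stmts) ∪ FIRST(body) = { e, m, t, y }; also epsilon since the whole RHS is nullable.
param -> y d contributes {y}.
param -> e param contributes {e}.
From param -> decl t: add FIRST(decl) = { y }.
Union: FIRST(param) = { e, m, t, y, epsilon }.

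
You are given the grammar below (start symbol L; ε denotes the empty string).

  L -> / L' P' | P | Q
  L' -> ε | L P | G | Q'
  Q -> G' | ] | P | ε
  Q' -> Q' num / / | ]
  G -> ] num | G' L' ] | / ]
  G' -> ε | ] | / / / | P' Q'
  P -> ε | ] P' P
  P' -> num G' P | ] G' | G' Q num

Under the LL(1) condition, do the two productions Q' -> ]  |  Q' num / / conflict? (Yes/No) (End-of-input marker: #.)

Yes

FIRST(]) = { ] } and FIRST(Q' num / /) = { ] }.
Both contain ], so the two alternatives are not disjoint — LL(1) conflict.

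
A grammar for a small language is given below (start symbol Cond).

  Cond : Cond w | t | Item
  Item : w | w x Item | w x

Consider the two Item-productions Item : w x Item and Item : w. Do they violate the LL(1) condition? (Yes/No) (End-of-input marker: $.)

FIRST(w x Item) = { w } and FIRST(w) = { w }.
Both contain w, so the two alternatives are not disjoint — LL(1) conflict.

Yes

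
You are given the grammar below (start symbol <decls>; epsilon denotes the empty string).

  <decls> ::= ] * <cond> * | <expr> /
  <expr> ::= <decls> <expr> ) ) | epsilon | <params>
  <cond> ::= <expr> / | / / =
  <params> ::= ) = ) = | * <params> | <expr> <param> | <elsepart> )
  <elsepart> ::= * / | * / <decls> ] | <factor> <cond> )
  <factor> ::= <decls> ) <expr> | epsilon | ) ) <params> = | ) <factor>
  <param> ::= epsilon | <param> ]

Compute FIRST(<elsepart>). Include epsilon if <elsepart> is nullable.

{ ), *, /, ] }

<elsepart> ::= * / contributes {*}.
<elsepart> ::= * / <decls> ] contributes {*}.
From <elsepart> ::= <factor> <cond> ): <factor> nullable, take FIRST(<factor>) ∪ FIRST(<cond>) = { ), *, /, ] }.
Union: FIRST(<elsepart>) = { ), *, /, ] }.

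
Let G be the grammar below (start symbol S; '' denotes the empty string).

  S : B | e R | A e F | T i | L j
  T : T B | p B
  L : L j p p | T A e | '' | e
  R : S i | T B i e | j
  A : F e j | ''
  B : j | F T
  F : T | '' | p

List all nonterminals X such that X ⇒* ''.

Directly nullable (have an ''-production): L, A, F.
No other nonterminal has a production whose RHS symbols are all nullable.

{ A, F, L }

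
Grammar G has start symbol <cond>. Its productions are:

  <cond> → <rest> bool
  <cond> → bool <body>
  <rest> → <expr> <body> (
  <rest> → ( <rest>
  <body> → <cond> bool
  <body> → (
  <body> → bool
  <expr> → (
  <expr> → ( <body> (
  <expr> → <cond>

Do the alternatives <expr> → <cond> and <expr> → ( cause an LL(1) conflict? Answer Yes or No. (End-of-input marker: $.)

FIRST(<cond>) = { (, bool } and FIRST(() = { ( }.
Both contain (, so the two alternatives are not disjoint — LL(1) conflict.

Yes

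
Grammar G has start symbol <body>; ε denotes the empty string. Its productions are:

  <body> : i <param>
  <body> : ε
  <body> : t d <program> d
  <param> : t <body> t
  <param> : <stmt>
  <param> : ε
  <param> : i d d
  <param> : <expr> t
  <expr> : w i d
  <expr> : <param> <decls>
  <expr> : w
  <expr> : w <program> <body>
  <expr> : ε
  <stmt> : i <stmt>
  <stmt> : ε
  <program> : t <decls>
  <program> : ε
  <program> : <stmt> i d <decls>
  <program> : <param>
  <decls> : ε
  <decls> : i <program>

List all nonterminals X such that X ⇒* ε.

Directly nullable (have an ε-production): <body>, <param>, <expr>, <stmt>, <program>, <decls>.

{ <body>, <decls>, <expr>, <param>, <program>, <stmt> }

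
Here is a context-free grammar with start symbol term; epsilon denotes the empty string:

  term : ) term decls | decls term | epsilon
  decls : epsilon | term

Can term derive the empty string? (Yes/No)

term has an epsilon-production, so term ⇒ epsilon.

Yes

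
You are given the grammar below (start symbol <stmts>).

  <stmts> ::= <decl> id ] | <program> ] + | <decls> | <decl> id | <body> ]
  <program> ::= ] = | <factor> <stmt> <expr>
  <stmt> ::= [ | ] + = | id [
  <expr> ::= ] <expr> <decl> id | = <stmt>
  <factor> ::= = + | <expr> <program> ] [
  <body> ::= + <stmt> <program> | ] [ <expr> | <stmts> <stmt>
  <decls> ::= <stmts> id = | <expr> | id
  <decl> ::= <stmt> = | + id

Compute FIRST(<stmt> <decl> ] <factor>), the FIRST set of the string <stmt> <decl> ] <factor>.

Add FIRST(<stmt>) = { [, ], id }; <stmt> is not nullable, stop.

{ [, ], id }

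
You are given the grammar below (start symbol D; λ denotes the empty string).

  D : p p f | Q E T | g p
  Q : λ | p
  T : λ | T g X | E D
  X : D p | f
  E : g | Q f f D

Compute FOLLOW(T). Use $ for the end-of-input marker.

In D : Q E T: T is at the end, add FOLLOW(D) = { $, f, g, p }.
In T : T g X: add FIRST(g X) = { g }.
Union: FOLLOW(T) = { $, f, g, p }.

{ $, f, g, p }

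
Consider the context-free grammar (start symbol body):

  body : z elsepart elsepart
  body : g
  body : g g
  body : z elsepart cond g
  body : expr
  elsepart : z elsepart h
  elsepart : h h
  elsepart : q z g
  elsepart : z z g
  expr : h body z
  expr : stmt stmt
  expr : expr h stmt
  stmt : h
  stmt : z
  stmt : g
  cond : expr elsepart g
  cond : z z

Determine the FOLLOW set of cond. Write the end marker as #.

{ g }

In body : z elsepart cond g: add FIRST(g) = { g }.
Union: FOLLOW(cond) = { g }.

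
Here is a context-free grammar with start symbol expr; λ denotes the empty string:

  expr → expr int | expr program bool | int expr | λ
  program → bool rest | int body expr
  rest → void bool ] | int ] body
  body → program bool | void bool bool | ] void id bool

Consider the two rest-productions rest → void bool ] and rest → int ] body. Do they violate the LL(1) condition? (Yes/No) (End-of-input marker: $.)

No

FIRST(void bool ]) = { void } and FIRST(int ] body) = { int }.
The FIRST sets are disjoint and neither alternative is nullable — no conflict.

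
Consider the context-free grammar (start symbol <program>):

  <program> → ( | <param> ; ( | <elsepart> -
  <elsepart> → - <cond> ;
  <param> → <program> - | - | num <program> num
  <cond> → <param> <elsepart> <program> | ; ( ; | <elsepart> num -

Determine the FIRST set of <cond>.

{ (, -, ;, num }

From <cond> → <param> <elsepart> <program>: add FIRST(<param>) = { (, -, num }.
<cond> → ; ( ; contributes {;}.
From <cond> → <elsepart> num -: add FIRST(<elsepart>) = { - }.
Union: FIRST(<cond>) = { (, -, ;, num }.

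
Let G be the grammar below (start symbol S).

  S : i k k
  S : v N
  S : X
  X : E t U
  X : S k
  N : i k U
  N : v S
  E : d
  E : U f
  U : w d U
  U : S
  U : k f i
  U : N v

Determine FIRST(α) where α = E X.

{ d, i, k, v, w }

Add FIRST(E) = { d, i, k, v, w }; E is not nullable, stop.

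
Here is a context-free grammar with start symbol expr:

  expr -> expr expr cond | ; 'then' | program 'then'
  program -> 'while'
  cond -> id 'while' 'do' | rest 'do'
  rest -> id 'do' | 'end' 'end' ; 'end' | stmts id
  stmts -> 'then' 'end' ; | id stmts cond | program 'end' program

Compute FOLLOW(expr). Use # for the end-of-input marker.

expr is the start symbol, so # ∈ FOLLOW(expr).
In expr -> expr expr cond: add FIRST(expr cond) = { 'while', ; }.
In expr -> expr expr cond: add FIRST(cond) = { 'end', 'then', 'while', id }.
Union: FOLLOW(expr) = { #, 'end', 'then', 'while', ;, id }.

{ #, 'end', 'then', 'while', ;, id }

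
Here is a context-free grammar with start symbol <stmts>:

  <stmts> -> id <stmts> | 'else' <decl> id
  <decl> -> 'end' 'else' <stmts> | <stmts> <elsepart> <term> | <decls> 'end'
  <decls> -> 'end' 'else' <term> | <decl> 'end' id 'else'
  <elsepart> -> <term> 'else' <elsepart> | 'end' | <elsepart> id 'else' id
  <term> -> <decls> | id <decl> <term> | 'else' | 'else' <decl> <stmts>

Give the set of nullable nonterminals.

{ } (none)

No nonterminal has an empty production or an RHS whose symbols are all nullable.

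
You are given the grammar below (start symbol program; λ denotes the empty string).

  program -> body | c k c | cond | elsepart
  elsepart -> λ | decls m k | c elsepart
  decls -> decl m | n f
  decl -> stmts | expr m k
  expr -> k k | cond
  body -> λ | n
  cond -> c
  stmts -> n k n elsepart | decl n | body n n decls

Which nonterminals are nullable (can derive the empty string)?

{ body, elsepart, program }

Directly nullable (have an λ-production): elsepart, body.
program -> body with every symbol nullable, so program is nullable.
No other nonterminal has a production whose RHS symbols are all nullable.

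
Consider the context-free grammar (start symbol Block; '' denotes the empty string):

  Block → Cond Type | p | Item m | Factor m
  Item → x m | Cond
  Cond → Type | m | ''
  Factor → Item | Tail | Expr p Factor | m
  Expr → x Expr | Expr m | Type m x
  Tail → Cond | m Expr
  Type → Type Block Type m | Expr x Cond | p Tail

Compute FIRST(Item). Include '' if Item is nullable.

Item → x m contributes {x}.
From Item → Cond: add FIRST(Cond) = { m, p, x, '' } (including '' since Cond is nullable).
Union: FIRST(Item) = { m, p, x, '' }.

{ m, p, x, '' }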